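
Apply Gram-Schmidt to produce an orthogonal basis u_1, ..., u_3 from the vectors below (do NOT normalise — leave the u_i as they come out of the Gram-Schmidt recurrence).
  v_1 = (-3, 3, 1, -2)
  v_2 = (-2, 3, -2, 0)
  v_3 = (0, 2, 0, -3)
Orthogonal basis:
  u_1 = (-3, 3, 1, -2)
  u_2 = (-7/23, 30/23, -59/23, 26/23)
  u_3 = (57/37, 20/37, -27/37, -69/37)

Apply the Gram-Schmidt recurrence
  u_1 = v_1
  u_i = v_i − Σ_{j<i} ((v_i · u_j) / (u_j · u_j)) · u_j.

Step by step this gives:
  u_1 = (-3, 3, 1, -2)
  u_2 = (-7/23, 30/23, -59/23, 26/23)
  u_3 = (57/37, 20/37, -27/37, -69/37)

Orthogonality check:
  u_2 · u_1 = 0 (should be 0)
  u_3 · u_1 = 0 (should be 0)
  u_3 · u_2 = 0 (should be 0)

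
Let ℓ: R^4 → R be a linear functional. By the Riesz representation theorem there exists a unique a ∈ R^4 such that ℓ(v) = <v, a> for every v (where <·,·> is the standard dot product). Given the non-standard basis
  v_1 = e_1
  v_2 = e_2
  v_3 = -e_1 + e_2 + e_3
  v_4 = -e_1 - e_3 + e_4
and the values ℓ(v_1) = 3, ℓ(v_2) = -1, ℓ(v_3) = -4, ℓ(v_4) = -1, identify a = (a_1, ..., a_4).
a = (3, -1, 0, 2)

Write a = (a_1, ..., a_4) in the standard basis. For each basis vector v_i, ℓ(v_i) = <v_i, a> is a linear equation in the a_j's. Collect the n equations into a matrix system V a = ℓ, where row i of V is v_i (expressed in the standard basis). Since V is invertible (lower-triangular with 1s on the diagonal, up to permutation), solve by back-substitution:
  V =
[[1, 0, 0, 0],
 [0, 1, 0, 0],
 [-1, 1, 1, 0],
 [-1, 0, -1, 1]]
  V a = (3, -1, -4, -1)
Solving gives a = (3, -1, 0, 2).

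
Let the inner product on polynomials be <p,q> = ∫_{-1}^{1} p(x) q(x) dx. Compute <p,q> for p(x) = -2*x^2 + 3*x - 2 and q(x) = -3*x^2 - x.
<p,q> = 22/5

Expand the product: p(x)·q(x) = 6*x^4 - 7*x^3 + 3*x^2 + 2*x.
∫_{-1}^{1} of each monomial x^k gives [2/(k+1) if k even, 0 if k odd]. Integrating term-by-term (or equivalently evaluating the antiderivative F(x) = 6*x^5/5 - 7*x^4/4 + x^3 + x^2 at the endpoints):
  F(1) − F(−1) = 29/20 − (-59/20) = 22/5.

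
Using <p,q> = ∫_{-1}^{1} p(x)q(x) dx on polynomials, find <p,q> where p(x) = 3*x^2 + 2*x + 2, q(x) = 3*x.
<p,q> = 4

Expand the product: p(x)·q(x) = 9*x^3 + 6*x^2 + 6*x.
∫_{-1}^{1} of each monomial x^k gives [2/(k+1) if k even, 0 if k odd]. Integrating term-by-term (or equivalently evaluating the antiderivative F(x) = 9*x^4/4 + 2*x^3 + 3*x^2 at the endpoints):
  F(1) − F(−1) = 29/4 − (13/4) = 4.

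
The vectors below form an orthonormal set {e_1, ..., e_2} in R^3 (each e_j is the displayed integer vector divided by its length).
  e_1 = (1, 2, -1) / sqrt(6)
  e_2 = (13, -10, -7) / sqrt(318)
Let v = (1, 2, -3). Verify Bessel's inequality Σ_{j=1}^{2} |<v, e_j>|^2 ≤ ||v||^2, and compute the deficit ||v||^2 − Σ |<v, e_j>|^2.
Σ |<v, e_j>|^2 = 598/53; ||v||^2 = 14; deficit = 144/53

Write each e_j = u_j / sqrt(<u_j, u_j>) where u_j is the displayed integer vector. Then <v, e_j> = <v, u_j> / sqrt(<u_j, u_j>), so |<v, e_j>|^2 = <v, u_j>^2 / <u_j, u_j>.
Coefficients: <v, e_1> = 8/sqrt(6), <v, e_2> = 14/sqrt(318).
Square and sum: Σ |<v, e_j>|^2 = 598/53.
Compute ||v||^2 = v·v = 14.
Deficit = 14 − 598/53 = 144/53 ≥ 0, confirming Bessel's inequality. (The deficit equals ||v − Σ <v,e_j> e_j||^2, the squared distance from v to span{e_j}.)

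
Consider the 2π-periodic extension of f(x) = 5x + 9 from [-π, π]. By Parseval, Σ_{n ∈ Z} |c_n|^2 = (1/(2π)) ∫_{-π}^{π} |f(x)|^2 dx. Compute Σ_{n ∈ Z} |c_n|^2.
Σ |c_n|^2 = 25π^2/3 + 81

Expand and integrate term by term over [-π, π]:
  ∫ (5x)^2 dx = 25·(2π^3/3); ∫ 2·5·(9)·x dx = 0 (odd integrand); ∫ 9^2 dx = 81·2π.
So (1/(2π)) ∫_{-π}^{π} (5x + 9)^2 dx = 25π^2/3 + 81 = 25π^2/3 + 81.
Parseval ⇒ Σ |c_n|^2 = 25π^2/3 + 81.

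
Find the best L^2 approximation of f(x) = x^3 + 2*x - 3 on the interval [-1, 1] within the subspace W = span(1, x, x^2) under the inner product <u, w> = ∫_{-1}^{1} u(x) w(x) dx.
g(x) = 13*x/5 - 3

The best approximation g ∈ W is the orthogonal projection of f onto W. Writing g = a_0 + a_1 x + a_2 x^2, the coefficients solve the normal equations G · a = b where
  G_{ij} = <φ_i, φ_j> and b_i = <f, φ_i>, with φ_0 = 1, φ_1 = x, φ_2 = x^2.
G =
  [2, 0, 2/3]
  [0, 2/3, 0]
  [2/3, 0, 2/5],
b = (-6, 26/15, -2).
Solving gives a_0 = -3, a_1 = 13/5, a_2 = 0, so
  g(x) = 13*x/5 - 3.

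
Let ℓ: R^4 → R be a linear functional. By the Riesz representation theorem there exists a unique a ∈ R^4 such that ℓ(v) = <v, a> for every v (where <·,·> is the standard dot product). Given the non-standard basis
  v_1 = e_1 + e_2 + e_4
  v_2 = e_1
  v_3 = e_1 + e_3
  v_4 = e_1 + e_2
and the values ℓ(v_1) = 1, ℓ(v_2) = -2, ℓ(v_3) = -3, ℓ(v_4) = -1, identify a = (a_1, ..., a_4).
a = (-2, 1, -1, 2)

Write a = (a_1, ..., a_4) in the standard basis. For each basis vector v_i, ℓ(v_i) = <v_i, a> is a linear equation in the a_j's. Collect the n equations into a matrix system V a = ℓ, where row i of V is v_i (expressed in the standard basis). Since V is invertible (lower-triangular with 1s on the diagonal, up to permutation), solve by back-substitution:
  V =
[[1, 1, 0, 1],
 [1, 0, 0, 0],
 [1, 0, 1, 0],
 [1, 1, 0, 0]]
  V a = (1, -2, -3, -1)
Solving gives a = (-2, 1, -1, 2).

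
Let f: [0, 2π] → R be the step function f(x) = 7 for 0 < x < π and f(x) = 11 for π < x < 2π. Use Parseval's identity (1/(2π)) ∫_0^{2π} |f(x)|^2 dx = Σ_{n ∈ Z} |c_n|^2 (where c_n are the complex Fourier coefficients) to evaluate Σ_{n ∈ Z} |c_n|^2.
Σ |c_n|^2 = 85

Parseval equates the L^2 energy of f (normalised by 1/(2π)) with the ℓ^2 sum of its Fourier coefficients: (1/(2π)) ∫_0^{2π} |f|^2 = Σ |c_n|^2.
Compute the left side: (1/(2π)) [∫_0^π 7^2 dx + ∫_π^{2π} 11^2 dx] = (1/(2π)) · (49π + 121π) = (49 + 121)/2 = 85.
So Σ_{n ∈ Z} |c_n|^2 = 85.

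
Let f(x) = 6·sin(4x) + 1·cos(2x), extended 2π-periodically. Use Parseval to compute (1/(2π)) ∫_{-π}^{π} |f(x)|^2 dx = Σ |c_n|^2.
Σ |c_n|^2 = 37/2

Expand |f|^2 and use orthogonality of {sin(nx), cos(mx)} on [-π, π]:
  ∫_{-π}^{π} sin(nx)^2 dx = π, ∫ cos(mx)^2 dx = π, and cross terms integrate to 0.
So ∫_{-π}^{π} f(x)^2 dx = 6^2 · π + 1^2 · π = (36 + 1)π.
Divide by 2π: (36 + 1)/2 = 37/2.
By Parseval, this equals Σ |c_n|^2.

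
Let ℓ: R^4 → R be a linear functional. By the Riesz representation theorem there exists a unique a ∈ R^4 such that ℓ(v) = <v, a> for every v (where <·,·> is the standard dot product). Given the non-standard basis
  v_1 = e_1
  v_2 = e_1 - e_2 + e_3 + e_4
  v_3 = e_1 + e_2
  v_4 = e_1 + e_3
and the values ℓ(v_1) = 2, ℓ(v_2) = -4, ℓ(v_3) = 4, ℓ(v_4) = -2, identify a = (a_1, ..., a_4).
a = (2, 2, -4, 0)

Write a = (a_1, ..., a_4) in the standard basis. For each basis vector v_i, ℓ(v_i) = <v_i, a> is a linear equation in the a_j's. Collect the n equations into a matrix system V a = ℓ, where row i of V is v_i (expressed in the standard basis). Since V is invertible (lower-triangular with 1s on the diagonal, up to permutation), solve by back-substitution:
  V =
[[1, 0, 0, 0],
 [1, -1, 1, 1],
 [1, 1, 0, 0],
 [1, 0, 1, 0]]
  V a = (2, -4, 4, -2)
Solving gives a = (2, 2, -4, 0).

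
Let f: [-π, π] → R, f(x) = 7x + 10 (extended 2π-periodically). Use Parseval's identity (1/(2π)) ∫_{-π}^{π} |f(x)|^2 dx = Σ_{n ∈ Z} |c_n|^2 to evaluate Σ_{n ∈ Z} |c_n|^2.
Σ |c_n|^2 = 49π^2/3 + 100

Expand and integrate term by term over [-π, π]:
  ∫ (7x)^2 dx = 49·(2π^3/3); ∫ 2·7·(10)·x dx = 0 (odd integrand); ∫ 10^2 dx = 100·2π.
So (1/(2π)) ∫_{-π}^{π} (7x + 10)^2 dx = 49π^2/3 + 100 = 49π^2/3 + 100.
Parseval ⇒ Σ |c_n|^2 = 49π^2/3 + 100.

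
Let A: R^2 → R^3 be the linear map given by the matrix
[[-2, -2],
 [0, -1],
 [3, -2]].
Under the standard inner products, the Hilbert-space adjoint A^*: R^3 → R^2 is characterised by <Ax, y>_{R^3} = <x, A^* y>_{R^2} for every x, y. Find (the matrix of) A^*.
A^* = A^T =
[[-2, 0, 3],
 [-2, -1, -2]]

For real matrices with standard dot products, the defining identity <Ax, y> = <x, A^* y> gives (Ax)^T y = x^T (A^*) y, i.e. x^T A^T y = x^T (A^*) y. Since this holds for all x, y, we must have A^* = A^T. Therefore
A^* =
[[-2, 0, 3],
 [-2, -1, -2]].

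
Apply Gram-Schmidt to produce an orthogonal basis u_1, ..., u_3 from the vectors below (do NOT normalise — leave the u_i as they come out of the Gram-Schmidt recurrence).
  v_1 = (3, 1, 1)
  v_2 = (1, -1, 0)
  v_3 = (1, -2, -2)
Orthogonal basis:
  u_1 = (3, 1, 1)
  u_2 = (5/11, -13/11, -2/11)
  u_3 = (7/18, 7/18, -14/9)

Apply the Gram-Schmidt recurrence
  u_1 = v_1
  u_i = v_i − Σ_{j<i} ((v_i · u_j) / (u_j · u_j)) · u_j.

Step by step this gives:
  u_1 = (3, 1, 1)
  u_2 = (5/11, -13/11, -2/11)
  u_3 = (7/18, 7/18, -14/9)

Orthogonality check:
  u_2 · u_1 = 0 (should be 0)
  u_3 · u_1 = 0 (should be 0)
  u_3 · u_2 = 0 (should be 0)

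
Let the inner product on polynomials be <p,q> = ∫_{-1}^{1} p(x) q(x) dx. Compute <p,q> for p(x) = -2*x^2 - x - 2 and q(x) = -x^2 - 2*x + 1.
<p,q> = -28/15

Expand the product: p(x)·q(x) = 2*x^4 + 5*x^3 + 2*x^2 + 3*x - 2.
∫_{-1}^{1} of each monomial x^k gives [2/(k+1) if k even, 0 if k odd]. Integrating term-by-term (or equivalently evaluating the antiderivative F(x) = 2*x^5/5 + 5*x^4/4 + 2*x^3/3 + 3*x^2/2 - 2*x at the endpoints):
  F(1) − F(−1) = 109/60 − (221/60) = -28/15.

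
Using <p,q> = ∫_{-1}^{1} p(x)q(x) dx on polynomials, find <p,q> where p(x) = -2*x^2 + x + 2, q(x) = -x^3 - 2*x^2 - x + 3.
<p,q> = 88/15

Expand the product: p(x)·q(x) = 2*x^5 + 3*x^4 - 2*x^3 - 11*x^2 + x + 6.
∫_{-1}^{1} of each monomial x^k gives [2/(k+1) if k even, 0 if k odd]. Integrating term-by-term (or equivalently evaluating the antiderivative F(x) = x^6/3 + 3*x^5/5 - x^4/2 - 11*x^3/3 + x^2/2 + 6*x at the endpoints):
  F(1) − F(−1) = 49/15 − (-13/5) = 88/15.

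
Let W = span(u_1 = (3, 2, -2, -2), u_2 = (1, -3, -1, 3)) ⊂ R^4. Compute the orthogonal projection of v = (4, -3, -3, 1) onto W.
proj_W(v) = (1468/371, -741/371, -1135/371, 741/371)

Set up U = [u_1 | ... | u_2] ∈ R^(4×2). The projector onto W = col(U) is P = U (U^T U)^(-1) U^T.
Compute U^T U =
  [21, -7]
  [-7, 20],
and U^T v = (10, 19).
Solve U^T U · c = U^T v for the coefficients: c = (333/371, 67/53). The projection is proj_W(v) = U c.
Check: (v - proj_W(v)) · u_1 = 0  (should be 0).
Check: (v - proj_W(v)) · u_2 = 0  (should be 0).
Result: proj_W(v) = (1468/371, -741/371, -1135/371, 741/371).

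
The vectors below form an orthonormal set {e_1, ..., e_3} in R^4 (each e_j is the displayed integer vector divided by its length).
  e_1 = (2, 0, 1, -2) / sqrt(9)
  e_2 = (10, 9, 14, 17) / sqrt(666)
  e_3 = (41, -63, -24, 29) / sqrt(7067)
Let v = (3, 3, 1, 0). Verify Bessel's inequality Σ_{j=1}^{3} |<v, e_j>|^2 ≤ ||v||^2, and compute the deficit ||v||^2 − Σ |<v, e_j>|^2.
Σ |<v, e_j>|^2 = 5409/382; ||v||^2 = 19; deficit = 1849/382

Write each e_j = u_j / sqrt(<u_j, u_j>) where u_j is the displayed integer vector. Then <v, e_j> = <v, u_j> / sqrt(<u_j, u_j>), so |<v, e_j>|^2 = <v, u_j>^2 / <u_j, u_j>.
Coefficients: <v, e_1> = 7/sqrt(9), <v, e_2> = 71/sqrt(666), <v, e_3> = -90/sqrt(7067).
Square and sum: Σ |<v, e_j>|^2 = 5409/382.
Compute ||v||^2 = v·v = 19.
Deficit = 19 − 5409/382 = 1849/382 ≥ 0, confirming Bessel's inequality. (The deficit equals ||v − Σ <v,e_j> e_j||^2, the squared distance from v to span{e_j}.)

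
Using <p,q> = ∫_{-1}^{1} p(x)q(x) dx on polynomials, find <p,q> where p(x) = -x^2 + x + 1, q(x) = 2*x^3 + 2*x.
<p,q> = 32/15

Expand the product: p(x)·q(x) = -2*x^5 + 2*x^4 + 2*x^2 + 2*x.
∫_{-1}^{1} of each monomial x^k gives [2/(k+1) if k even, 0 if k odd]. Integrating term-by-term (or equivalently evaluating the antiderivative F(x) = -x^6/3 + 2*x^5/5 + 2*x^3/3 + x^2 at the endpoints):
  F(1) − F(−1) = 26/15 − (-2/5) = 32/15.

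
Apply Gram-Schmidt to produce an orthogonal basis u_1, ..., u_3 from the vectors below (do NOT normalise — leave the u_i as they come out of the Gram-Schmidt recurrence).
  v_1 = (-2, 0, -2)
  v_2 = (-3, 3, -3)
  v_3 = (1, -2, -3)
Orthogonal basis:
  u_1 = (-2, 0, -2)
  u_2 = (0, 3, 0)
  u_3 = (2, 0, -2)

Apply the Gram-Schmidt recurrence
  u_1 = v_1
  u_i = v_i − Σ_{j<i} ((v_i · u_j) / (u_j · u_j)) · u_j.

Step by step this gives:
  u_1 = (-2, 0, -2)
  u_2 = (0, 3, 0)
  u_3 = (2, 0, -2)

Orthogonality check:
  u_2 · u_1 = 0 (should be 0)
  u_3 · u_1 = 0 (should be 0)
  u_3 · u_2 = 0 (should be 0)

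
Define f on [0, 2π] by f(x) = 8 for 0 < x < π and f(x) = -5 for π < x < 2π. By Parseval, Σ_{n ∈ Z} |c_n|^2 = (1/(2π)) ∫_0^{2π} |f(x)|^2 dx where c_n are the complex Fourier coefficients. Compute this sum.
Σ |c_n|^2 = 89/2

Parseval equates the L^2 energy of f (normalised by 1/(2π)) with the ℓ^2 sum of its Fourier coefficients: (1/(2π)) ∫_0^{2π} |f|^2 = Σ |c_n|^2.
Compute the left side: (1/(2π)) [∫_0^π 8^2 dx + ∫_π^{2π} (-5)^2 dx] = (1/(2π)) · (64π + 25π) = (64 + 25)/2 = 89/2.
So Σ_{n ∈ Z} |c_n|^2 = 89/2.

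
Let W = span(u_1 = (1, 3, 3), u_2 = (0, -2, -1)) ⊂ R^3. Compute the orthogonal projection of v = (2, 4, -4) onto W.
proj_W(v) = (-13/7, 19/7, -10/7)

Set up U = [u_1 | ... | u_2] ∈ R^(3×2). The projector onto W = col(U) is P = U (U^T U)^(-1) U^T.
Compute U^T U =
  [19, -9]
  [-9, 5],
and U^T v = (2, -4).
Solve U^T U · c = U^T v for the coefficients: c = (-13/7, -29/7). The projection is proj_W(v) = U c.
Check: (v - proj_W(v)) · u_1 = 0  (should be 0).
Check: (v - proj_W(v)) · u_2 = 0  (should be 0).
Result: proj_W(v) = (-13/7, 19/7, -10/7).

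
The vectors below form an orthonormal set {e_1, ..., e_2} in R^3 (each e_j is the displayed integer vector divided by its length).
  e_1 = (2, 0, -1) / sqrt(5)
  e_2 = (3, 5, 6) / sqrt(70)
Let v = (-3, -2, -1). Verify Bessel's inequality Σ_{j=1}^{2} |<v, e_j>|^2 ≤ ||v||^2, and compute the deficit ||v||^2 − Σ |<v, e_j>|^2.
Σ |<v, e_j>|^2 = 195/14; ||v||^2 = 14; deficit = 1/14

Write each e_j = u_j / sqrt(<u_j, u_j>) where u_j is the displayed integer vector. Then <v, e_j> = <v, u_j> / sqrt(<u_j, u_j>), so |<v, e_j>|^2 = <v, u_j>^2 / <u_j, u_j>.
Coefficients: <v, e_1> = -5/sqrt(5), <v, e_2> = -25/sqrt(70).
Square and sum: Σ |<v, e_j>|^2 = 195/14.
Compute ||v||^2 = v·v = 14.
Deficit = 14 − 195/14 = 1/14 ≥ 0, confirming Bessel's inequality. (The deficit equals ||v − Σ <v,e_j> e_j||^2, the squared distance from v to span{e_j}.)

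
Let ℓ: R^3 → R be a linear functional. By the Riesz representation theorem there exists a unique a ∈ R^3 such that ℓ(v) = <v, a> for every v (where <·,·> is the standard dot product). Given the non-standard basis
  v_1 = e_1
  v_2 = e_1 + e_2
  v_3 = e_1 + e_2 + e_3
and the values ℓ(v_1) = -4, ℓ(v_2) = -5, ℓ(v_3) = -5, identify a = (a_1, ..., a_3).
a = (-4, -1, 0)

Write a = (a_1, ..., a_3) in the standard basis. For each basis vector v_i, ℓ(v_i) = <v_i, a> is a linear equation in the a_j's. Collect the n equations into a matrix system V a = ℓ, where row i of V is v_i (expressed in the standard basis). Since V is invertible (lower-triangular with 1s on the diagonal, up to permutation), solve by back-substitution:
  V =
[[1, 0, 0],
 [1, 1, 0],
 [1, 1, 1]]
  V a = (-4, -5, -5)
Solving gives a = (-4, -1, 0).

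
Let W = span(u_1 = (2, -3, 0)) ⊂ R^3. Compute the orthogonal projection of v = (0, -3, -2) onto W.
proj_W(v) = (18/13, -27/13, 0)

Set up U = [u_1 | ... | u_1] ∈ R^(3×1). The projector onto W = col(U) is P = U (U^T U)^(-1) U^T.
Compute U^T U =
  [13],
and U^T v = (9).
Solve U^T U · c = U^T v for the coefficients: c = (9/13). The projection is proj_W(v) = U c.
Check: (v - proj_W(v)) · u_1 = 0  (should be 0).
Result: proj_W(v) = (18/13, -27/13, 0).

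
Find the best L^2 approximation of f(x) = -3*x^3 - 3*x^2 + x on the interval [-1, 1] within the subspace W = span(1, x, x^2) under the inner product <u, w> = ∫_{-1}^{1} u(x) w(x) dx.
g(x) = -3*x^2 - 4*x/5

The best approximation g ∈ W is the orthogonal projection of f onto W. Writing g = a_0 + a_1 x + a_2 x^2, the coefficients solve the normal equations G · a = b where
  G_{ij} = <φ_i, φ_j> and b_i = <f, φ_i>, with φ_0 = 1, φ_1 = x, φ_2 = x^2.
G =
  [2, 0, 2/3]
  [0, 2/3, 0]
  [2/3, 0, 2/5],
b = (-2, -8/15, -6/5).
Solving gives a_0 = 0, a_1 = -4/5, a_2 = -3, so
  g(x) = -3*x^2 - 4*x/5.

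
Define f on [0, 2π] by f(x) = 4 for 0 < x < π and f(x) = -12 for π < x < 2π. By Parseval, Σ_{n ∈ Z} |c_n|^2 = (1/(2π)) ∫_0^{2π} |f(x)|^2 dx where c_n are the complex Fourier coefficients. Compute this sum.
Σ |c_n|^2 = 80

Parseval equates the L^2 energy of f (normalised by 1/(2π)) with the ℓ^2 sum of its Fourier coefficients: (1/(2π)) ∫_0^{2π} |f|^2 = Σ |c_n|^2.
Compute the left side: (1/(2π)) [∫_0^π 4^2 dx + ∫_π^{2π} (-12)^2 dx] = (1/(2π)) · (16π + 144π) = (16 + 144)/2 = 80.
So Σ_{n ∈ Z} |c_n|^2 = 80.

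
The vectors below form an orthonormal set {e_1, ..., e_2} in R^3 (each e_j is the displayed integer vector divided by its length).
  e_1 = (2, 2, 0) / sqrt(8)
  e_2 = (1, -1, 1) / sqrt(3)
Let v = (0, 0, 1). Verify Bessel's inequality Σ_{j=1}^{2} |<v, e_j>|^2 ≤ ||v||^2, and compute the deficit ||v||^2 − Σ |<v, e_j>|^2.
Σ |<v, e_j>|^2 = 1/3; ||v||^2 = 1; deficit = 2/3

Write each e_j = u_j / sqrt(<u_j, u_j>) where u_j is the displayed integer vector. Then <v, e_j> = <v, u_j> / sqrt(<u_j, u_j>), so |<v, e_j>|^2 = <v, u_j>^2 / <u_j, u_j>.
Coefficients: <v, e_1> = 0/sqrt(8), <v, e_2> = 1/sqrt(3).
Square and sum: Σ |<v, e_j>|^2 = 1/3.
Compute ||v||^2 = v·v = 1.
Deficit = 1 − 1/3 = 2/3 ≥ 0, confirming Bessel's inequality. (The deficit equals ||v − Σ <v,e_j> e_j||^2, the squared distance from v to span{e_j}.)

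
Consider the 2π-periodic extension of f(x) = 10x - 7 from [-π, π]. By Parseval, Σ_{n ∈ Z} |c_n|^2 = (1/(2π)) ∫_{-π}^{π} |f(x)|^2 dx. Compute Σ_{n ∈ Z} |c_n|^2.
Σ |c_n|^2 = 100π^2/3 + 49

Expand and integrate term by term over [-π, π]:
  ∫ (10x)^2 dx = 100·(2π^3/3); ∫ 2·10·(-7)·x dx = 0 (odd integrand); ∫ (-7)^2 dx = 49·2π.
So (1/(2π)) ∫_{-π}^{π} (10x - 7)^2 dx = 100π^2/3 + 49 = 100π^2/3 + 49.
Parseval ⇒ Σ |c_n|^2 = 100π^2/3 + 49.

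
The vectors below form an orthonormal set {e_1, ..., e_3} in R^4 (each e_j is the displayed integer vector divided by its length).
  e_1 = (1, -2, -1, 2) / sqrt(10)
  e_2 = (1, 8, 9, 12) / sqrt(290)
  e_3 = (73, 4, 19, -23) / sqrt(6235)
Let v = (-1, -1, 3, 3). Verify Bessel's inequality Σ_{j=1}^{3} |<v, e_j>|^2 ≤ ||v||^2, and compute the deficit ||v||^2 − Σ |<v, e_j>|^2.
Σ |<v, e_j>|^2 = 2779/215; ||v||^2 = 20; deficit = 1521/215

Write each e_j = u_j / sqrt(<u_j, u_j>) where u_j is the displayed integer vector. Then <v, e_j> = <v, u_j> / sqrt(<u_j, u_j>), so |<v, e_j>|^2 = <v, u_j>^2 / <u_j, u_j>.
Coefficients: <v, e_1> = 4/sqrt(10), <v, e_2> = 54/sqrt(290), <v, e_3> = -89/sqrt(6235).
Square and sum: Σ |<v, e_j>|^2 = 2779/215.
Compute ||v||^2 = v·v = 20.
Deficit = 20 − 2779/215 = 1521/215 ≥ 0, confirming Bessel's inequality. (The deficit equals ||v − Σ <v,e_j> e_j||^2, the squared distance from v to span{e_j}.)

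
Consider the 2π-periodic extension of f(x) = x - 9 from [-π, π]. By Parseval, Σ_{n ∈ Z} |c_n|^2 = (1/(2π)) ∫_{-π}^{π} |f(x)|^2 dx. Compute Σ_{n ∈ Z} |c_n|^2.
Σ |c_n|^2 = π^2/3 + 81

Expand and integrate term by term over [-π, π]:
  ∫ (x)^2 dx = 1·(2π^3/3); ∫ 2·1·(-9)·x dx = 0 (odd integrand); ∫ (-9)^2 dx = 81·2π.
So (1/(2π)) ∫_{-π}^{π} (x - 9)^2 dx = 1π^2/3 + 81 = π^2/3 + 81.
Parseval ⇒ Σ |c_n|^2 = π^2/3 + 81.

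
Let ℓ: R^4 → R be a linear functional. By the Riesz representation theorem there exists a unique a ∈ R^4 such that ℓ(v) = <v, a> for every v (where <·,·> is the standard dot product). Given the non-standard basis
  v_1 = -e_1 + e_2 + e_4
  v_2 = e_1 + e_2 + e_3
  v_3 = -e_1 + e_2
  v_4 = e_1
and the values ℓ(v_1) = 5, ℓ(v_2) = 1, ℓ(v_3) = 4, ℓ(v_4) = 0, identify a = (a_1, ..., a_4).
a = (0, 4, -3, 1)

Write a = (a_1, ..., a_4) in the standard basis. For each basis vector v_i, ℓ(v_i) = <v_i, a> is a linear equation in the a_j's. Collect the n equations into a matrix system V a = ℓ, where row i of V is v_i (expressed in the standard basis). Since V is invertible (lower-triangular with 1s on the diagonal, up to permutation), solve by back-substitution:
  V =
[[-1, 1, 0, 1],
 [1, 1, 1, 0],
 [-1, 1, 0, 0],
 [1, 0, 0, 0]]
  V a = (5, 1, 4, 0)
Solving gives a = (0, 4, -3, 1).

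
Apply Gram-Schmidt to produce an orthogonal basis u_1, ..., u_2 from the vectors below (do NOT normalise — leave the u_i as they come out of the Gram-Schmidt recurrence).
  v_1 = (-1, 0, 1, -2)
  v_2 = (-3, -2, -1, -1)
Orthogonal basis:
  u_1 = (-1, 0, 1, -2)
  u_2 = (-7/3, -2, -5/3, 1/3)

Apply the Gram-Schmidt recurrence
  u_1 = v_1
  u_i = v_i − Σ_{j<i} ((v_i · u_j) / (u_j · u_j)) · u_j.

Step by step this gives:
  u_1 = (-1, 0, 1, -2)
  u_2 = (-7/3, -2, -5/3, 1/3)

Orthogonality check:
  u_2 · u_1 = 0 (should be 0)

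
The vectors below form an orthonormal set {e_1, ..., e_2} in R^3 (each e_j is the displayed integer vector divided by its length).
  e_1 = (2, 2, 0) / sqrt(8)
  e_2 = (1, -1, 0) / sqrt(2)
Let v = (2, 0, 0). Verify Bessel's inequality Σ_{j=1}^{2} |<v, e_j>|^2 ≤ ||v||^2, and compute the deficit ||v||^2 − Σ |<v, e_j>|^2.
Σ |<v, e_j>|^2 = 4; ||v||^2 = 4; deficit = 0

Write each e_j = u_j / sqrt(<u_j, u_j>) where u_j is the displayed integer vector. Then <v, e_j> = <v, u_j> / sqrt(<u_j, u_j>), so |<v, e_j>|^2 = <v, u_j>^2 / <u_j, u_j>.
Coefficients: <v, e_1> = 4/sqrt(8), <v, e_2> = 2/sqrt(2).
Square and sum: Σ |<v, e_j>|^2 = 4.
Compute ||v||^2 = v·v = 4.
Deficit = 4 − 4 = 0 ≥ 0, confirming Bessel's inequality. (The deficit equals ||v − Σ <v,e_j> e_j||^2, the squared distance from v to span{e_j}.)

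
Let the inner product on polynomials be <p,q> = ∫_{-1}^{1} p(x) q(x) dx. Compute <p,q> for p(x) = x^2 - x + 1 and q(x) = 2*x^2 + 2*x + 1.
<p,q> = 52/15

Expand the product: p(x)·q(x) = 2*x^4 + x^2 + x + 1.
∫_{-1}^{1} of each monomial x^k gives [2/(k+1) if k even, 0 if k odd]. Integrating term-by-term (or equivalently evaluating the antiderivative F(x) = 2*x^5/5 + x^3/3 + x^2/2 + x at the endpoints):
  F(1) − F(−1) = 67/30 − (-37/30) = 52/15.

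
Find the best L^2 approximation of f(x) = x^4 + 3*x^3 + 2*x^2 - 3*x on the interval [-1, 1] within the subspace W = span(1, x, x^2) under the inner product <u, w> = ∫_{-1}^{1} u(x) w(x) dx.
g(x) = 20*x^2/7 - 6*x/5 - 3/35

The best approximation g ∈ W is the orthogonal projection of f onto W. Writing g = a_0 + a_1 x + a_2 x^2, the coefficients solve the normal equations G · a = b where
  G_{ij} = <φ_i, φ_j> and b_i = <f, φ_i>, with φ_0 = 1, φ_1 = x, φ_2 = x^2.
G =
  [2, 0, 2/3]
  [0, 2/3, 0]
  [2/3, 0, 2/5],
b = (26/15, -4/5, 38/35).
Solving gives a_0 = -3/35, a_1 = -6/5, a_2 = 20/7, so
  g(x) = 20*x^2/7 - 6*x/5 - 3/35.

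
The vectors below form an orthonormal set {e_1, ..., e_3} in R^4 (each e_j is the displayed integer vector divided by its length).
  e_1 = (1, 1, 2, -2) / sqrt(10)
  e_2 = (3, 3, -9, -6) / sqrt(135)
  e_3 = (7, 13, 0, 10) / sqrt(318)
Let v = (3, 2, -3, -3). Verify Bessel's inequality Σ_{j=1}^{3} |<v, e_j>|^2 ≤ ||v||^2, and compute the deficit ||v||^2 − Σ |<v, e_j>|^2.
Σ |<v, e_j>|^2 = 1594/53; ||v||^2 = 31; deficit = 49/53

Write each e_j = u_j / sqrt(<u_j, u_j>) where u_j is the displayed integer vector. Then <v, e_j> = <v, u_j> / sqrt(<u_j, u_j>), so |<v, e_j>|^2 = <v, u_j>^2 / <u_j, u_j>.
Coefficients: <v, e_1> = 5/sqrt(10), <v, e_2> = 60/sqrt(135), <v, e_3> = 17/sqrt(318).
Square and sum: Σ |<v, e_j>|^2 = 1594/53.
Compute ||v||^2 = v·v = 31.
Deficit = 31 − 1594/53 = 49/53 ≥ 0, confirming Bessel's inequality. (The deficit equals ||v − Σ <v,e_j> e_j||^2, the squared distance from v to span{e_j}.)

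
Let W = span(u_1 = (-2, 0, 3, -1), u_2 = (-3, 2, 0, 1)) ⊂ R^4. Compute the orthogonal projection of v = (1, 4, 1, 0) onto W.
proj_W(v) = (-173/171, 130/171, -11/57, 4/9)

Set up U = [u_1 | ... | u_2] ∈ R^(4×2). The projector onto W = col(U) is P = U (U^T U)^(-1) U^T.
Compute U^T U =
  [14, 5]
  [5, 14],
and U^T v = (1, 5).
Solve U^T U · c = U^T v for the coefficients: c = (-11/171, 65/171). The projection is proj_W(v) = U c.
Check: (v - proj_W(v)) · u_1 = 0  (should be 0).
Check: (v - proj_W(v)) · u_2 = 0  (should be 0).
Result: proj_W(v) = (-173/171, 130/171, -11/57, 4/9).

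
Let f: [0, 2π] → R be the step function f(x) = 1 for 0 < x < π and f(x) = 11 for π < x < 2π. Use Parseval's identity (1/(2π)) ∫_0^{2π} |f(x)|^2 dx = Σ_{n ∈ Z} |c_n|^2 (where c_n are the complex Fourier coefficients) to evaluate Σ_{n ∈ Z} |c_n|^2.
Σ |c_n|^2 = 61

Parseval equates the L^2 energy of f (normalised by 1/(2π)) with the ℓ^2 sum of its Fourier coefficients: (1/(2π)) ∫_0^{2π} |f|^2 = Σ |c_n|^2.
Compute the left side: (1/(2π)) [∫_0^π 1^2 dx + ∫_π^{2π} 11^2 dx] = (1/(2π)) · (1π + 121π) = (1 + 121)/2 = 61.
So Σ_{n ∈ Z} |c_n|^2 = 61.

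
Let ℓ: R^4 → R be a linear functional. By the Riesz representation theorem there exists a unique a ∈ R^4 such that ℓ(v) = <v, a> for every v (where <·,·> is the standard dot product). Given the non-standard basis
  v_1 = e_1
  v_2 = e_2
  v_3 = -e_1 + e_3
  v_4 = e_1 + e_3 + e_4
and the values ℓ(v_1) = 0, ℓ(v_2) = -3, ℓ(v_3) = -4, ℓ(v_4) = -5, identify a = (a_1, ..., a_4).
a = (0, -3, -4, -1)

Write a = (a_1, ..., a_4) in the standard basis. For each basis vector v_i, ℓ(v_i) = <v_i, a> is a linear equation in the a_j's. Collect the n equations into a matrix system V a = ℓ, where row i of V is v_i (expressed in the standard basis). Since V is invertible (lower-triangular with 1s on the diagonal, up to permutation), solve by back-substitution:
  V =
[[1, 0, 0, 0],
 [0, 1, 0, 0],
 [-1, 0, 1, 0],
 [1, 0, 1, 1]]
  V a = (0, -3, -4, -5)
Solving gives a = (0, -3, -4, -1).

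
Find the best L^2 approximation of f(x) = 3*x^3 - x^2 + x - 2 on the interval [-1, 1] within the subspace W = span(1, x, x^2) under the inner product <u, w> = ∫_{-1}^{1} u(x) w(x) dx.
g(x) = -x^2 + 14*x/5 - 2

The best approximation g ∈ W is the orthogonal projection of f onto W. Writing g = a_0 + a_1 x + a_2 x^2, the coefficients solve the normal equations G · a = b where
  G_{ij} = <φ_i, φ_j> and b_i = <f, φ_i>, with φ_0 = 1, φ_1 = x, φ_2 = x^2.
G =
  [2, 0, 2/3]
  [0, 2/3, 0]
  [2/3, 0, 2/5],
b = (-14/3, 28/15, -26/15).
Solving gives a_0 = -2, a_1 = 14/5, a_2 = -1, so
  g(x) = -x^2 + 14*x/5 - 2.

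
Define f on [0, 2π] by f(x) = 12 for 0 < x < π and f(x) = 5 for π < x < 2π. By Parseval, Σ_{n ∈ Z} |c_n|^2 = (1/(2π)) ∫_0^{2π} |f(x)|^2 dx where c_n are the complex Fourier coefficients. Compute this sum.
Σ |c_n|^2 = 169/2

Parseval equates the L^2 energy of f (normalised by 1/(2π)) with the ℓ^2 sum of its Fourier coefficients: (1/(2π)) ∫_0^{2π} |f|^2 = Σ |c_n|^2.
Compute the left side: (1/(2π)) [∫_0^π 12^2 dx + ∫_π^{2π} 5^2 dx] = (1/(2π)) · (144π + 25π) = (144 + 25)/2 = 169/2.
So Σ_{n ∈ Z} |c_n|^2 = 169/2.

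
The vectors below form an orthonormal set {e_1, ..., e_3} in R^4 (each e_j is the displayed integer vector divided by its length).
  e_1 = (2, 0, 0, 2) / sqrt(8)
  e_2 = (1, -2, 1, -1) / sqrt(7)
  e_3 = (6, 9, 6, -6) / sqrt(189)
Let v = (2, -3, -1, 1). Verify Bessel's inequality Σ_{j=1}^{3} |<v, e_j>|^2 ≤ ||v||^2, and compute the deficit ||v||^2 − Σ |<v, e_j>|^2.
Σ |<v, e_j>|^2 = 27/2; ||v||^2 = 15; deficit = 3/2

Write each e_j = u_j / sqrt(<u_j, u_j>) where u_j is the displayed integer vector. Then <v, e_j> = <v, u_j> / sqrt(<u_j, u_j>), so |<v, e_j>|^2 = <v, u_j>^2 / <u_j, u_j>.
Coefficients: <v, e_1> = 6/sqrt(8), <v, e_2> = 6/sqrt(7), <v, e_3> = -27/sqrt(189).
Square and sum: Σ |<v, e_j>|^2 = 27/2.
Compute ||v||^2 = v·v = 15.
Deficit = 15 − 27/2 = 3/2 ≥ 0, confirming Bessel's inequality. (The deficit equals ||v − Σ <v,e_j> e_j||^2, the squared distance from v to span{e_j}.)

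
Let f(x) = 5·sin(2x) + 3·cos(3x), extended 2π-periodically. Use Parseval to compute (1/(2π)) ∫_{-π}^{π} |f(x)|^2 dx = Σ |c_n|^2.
Σ |c_n|^2 = 17

Expand |f|^2 and use orthogonality of {sin(nx), cos(mx)} on [-π, π]:
  ∫_{-π}^{π} sin(nx)^2 dx = π, ∫ cos(mx)^2 dx = π, and cross terms integrate to 0.
So ∫_{-π}^{π} f(x)^2 dx = 5^2 · π + 3^2 · π = (25 + 9)π.
Divide by 2π: (25 + 9)/2 = 17.
By Parseval, this equals Σ |c_n|^2.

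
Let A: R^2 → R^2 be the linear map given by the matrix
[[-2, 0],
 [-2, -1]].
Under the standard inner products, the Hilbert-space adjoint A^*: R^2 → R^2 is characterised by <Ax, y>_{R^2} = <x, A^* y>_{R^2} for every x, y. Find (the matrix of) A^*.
A^* = A^T =
[[-2, -2],
 [0, -1]]

For real matrices with standard dot products, the defining identity <Ax, y> = <x, A^* y> gives (Ax)^T y = x^T (A^*) y, i.e. x^T A^T y = x^T (A^*) y. Since this holds for all x, y, we must have A^* = A^T. Therefore
A^* =
[[-2, -2],
 [0, -1]].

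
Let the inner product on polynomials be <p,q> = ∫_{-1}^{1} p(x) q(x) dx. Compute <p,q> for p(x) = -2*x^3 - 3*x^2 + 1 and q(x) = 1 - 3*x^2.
<p,q> = 8/5

Expand the product: p(x)·q(x) = 6*x^5 + 9*x^4 - 2*x^3 - 6*x^2 + 1.
∫_{-1}^{1} of each monomial x^k gives [2/(k+1) if k even, 0 if k odd]. Integrating term-by-term (or equivalently evaluating the antiderivative F(x) = x^6 + 9*x^5/5 - x^4/2 - 2*x^3 + x at the endpoints):
  F(1) − F(−1) = 13/10 − (-3/10) = 8/5.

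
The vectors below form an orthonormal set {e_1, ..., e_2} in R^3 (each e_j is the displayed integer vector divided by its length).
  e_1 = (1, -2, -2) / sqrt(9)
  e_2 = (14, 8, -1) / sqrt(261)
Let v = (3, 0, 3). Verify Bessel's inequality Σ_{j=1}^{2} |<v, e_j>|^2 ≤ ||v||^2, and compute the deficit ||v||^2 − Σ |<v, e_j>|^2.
Σ |<v, e_j>|^2 = 198/29; ||v||^2 = 18; deficit = 324/29

Write each e_j = u_j / sqrt(<u_j, u_j>) where u_j is the displayed integer vector. Then <v, e_j> = <v, u_j> / sqrt(<u_j, u_j>), so |<v, e_j>|^2 = <v, u_j>^2 / <u_j, u_j>.
Coefficients: <v, e_1> = -3/sqrt(9), <v, e_2> = 39/sqrt(261).
Square and sum: Σ |<v, e_j>|^2 = 198/29.
Compute ||v||^2 = v·v = 18.
Deficit = 18 − 198/29 = 324/29 ≥ 0, confirming Bessel's inequality. (The deficit equals ||v − Σ <v,e_j> e_j||^2, the squared distance from v to span{e_j}.)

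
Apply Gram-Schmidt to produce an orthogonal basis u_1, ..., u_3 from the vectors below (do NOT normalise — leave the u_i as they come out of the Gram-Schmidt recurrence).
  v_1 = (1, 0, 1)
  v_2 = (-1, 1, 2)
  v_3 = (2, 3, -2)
Orthogonal basis:
  u_1 = (1, 0, 1)
  u_2 = (-3/2, 1, 3/2)
  u_3 = (13/11, 39/11, -13/11)

Apply the Gram-Schmidt recurrence
  u_1 = v_1
  u_i = v_i − Σ_{j<i} ((v_i · u_j) / (u_j · u_j)) · u_j.

Step by step this gives:
  u_1 = (1, 0, 1)
  u_2 = (-3/2, 1, 3/2)
  u_3 = (13/11, 39/11, -13/11)

Orthogonality check:
  u_2 · u_1 = 0 (should be 0)
  u_3 · u_1 = 0 (should be 0)
  u_3 · u_2 = 0 (should be 0)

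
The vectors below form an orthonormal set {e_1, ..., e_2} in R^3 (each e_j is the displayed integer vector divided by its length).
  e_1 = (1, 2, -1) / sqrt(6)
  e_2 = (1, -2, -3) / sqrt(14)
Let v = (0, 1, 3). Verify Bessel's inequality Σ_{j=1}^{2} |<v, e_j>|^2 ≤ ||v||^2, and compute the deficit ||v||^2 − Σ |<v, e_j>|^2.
Σ |<v, e_j>|^2 = 185/21; ||v||^2 = 10; deficit = 25/21

Write each e_j = u_j / sqrt(<u_j, u_j>) where u_j is the displayed integer vector. Then <v, e_j> = <v, u_j> / sqrt(<u_j, u_j>), so |<v, e_j>|^2 = <v, u_j>^2 / <u_j, u_j>.
Coefficients: <v, e_1> = -1/sqrt(6), <v, e_2> = -11/sqrt(14).
Square and sum: Σ |<v, e_j>|^2 = 185/21.
Compute ||v||^2 = v·v = 10.
Deficit = 10 − 185/21 = 25/21 ≥ 0, confirming Bessel's inequality. (The deficit equals ||v − Σ <v,e_j> e_j||^2, the squared distance from v to span{e_j}.)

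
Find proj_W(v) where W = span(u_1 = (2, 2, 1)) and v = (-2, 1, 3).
proj_W(v) = (2/9, 2/9, 1/9)

Set up U = [u_1 | ... | u_1] ∈ R^(3×1). The projector onto W = col(U) is P = U (U^T U)^(-1) U^T.
Compute U^T U =
  [9],
and U^T v = (1).
Solve U^T U · c = U^T v for the coefficients: c = (1/9). The projection is proj_W(v) = U c.
Check: (v - proj_W(v)) · u_1 = 0  (should be 0).
Result: proj_W(v) = (2/9, 2/9, 1/9).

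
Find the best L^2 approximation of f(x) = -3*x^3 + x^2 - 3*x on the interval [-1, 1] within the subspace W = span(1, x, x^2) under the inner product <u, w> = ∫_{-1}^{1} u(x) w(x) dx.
g(x) = x^2 - 24*x/5

The best approximation g ∈ W is the orthogonal projection of f onto W. Writing g = a_0 + a_1 x + a_2 x^2, the coefficients solve the normal equations G · a = b where
  G_{ij} = <φ_i, φ_j> and b_i = <f, φ_i>, with φ_0 = 1, φ_1 = x, φ_2 = x^2.
G =
  [2, 0, 2/3]
  [0, 2/3, 0]
  [2/3, 0, 2/5],
b = (2/3, -16/5, 2/5).
Solving gives a_0 = 0, a_1 = -24/5, a_2 = 1, so
  g(x) = x^2 - 24*x/5.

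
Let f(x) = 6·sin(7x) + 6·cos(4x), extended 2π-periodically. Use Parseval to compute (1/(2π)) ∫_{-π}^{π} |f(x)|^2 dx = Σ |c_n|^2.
Σ |c_n|^2 = 36

Expand |f|^2 and use orthogonality of {sin(nx), cos(mx)} on [-π, π]:
  ∫_{-π}^{π} sin(nx)^2 dx = π, ∫ cos(mx)^2 dx = π, and cross terms integrate to 0.
So ∫_{-π}^{π} f(x)^2 dx = 6^2 · π + 6^2 · π = (36 + 36)π.
Divide by 2π: (36 + 36)/2 = 36.
By Parseval, this equals Σ |c_n|^2.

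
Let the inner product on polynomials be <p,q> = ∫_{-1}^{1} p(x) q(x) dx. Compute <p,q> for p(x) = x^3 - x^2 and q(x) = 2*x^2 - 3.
<p,q> = 6/5

Expand the product: p(x)·q(x) = 2*x^5 - 2*x^4 - 3*x^3 + 3*x^2.
∫_{-1}^{1} of each monomial x^k gives [2/(k+1) if k even, 0 if k odd]. Integrating term-by-term (or equivalently evaluating the antiderivative F(x) = x^6/3 - 2*x^5/5 - 3*x^4/4 + x^3 at the endpoints):
  F(1) − F(−1) = 11/60 − (-61/60) = 6/5.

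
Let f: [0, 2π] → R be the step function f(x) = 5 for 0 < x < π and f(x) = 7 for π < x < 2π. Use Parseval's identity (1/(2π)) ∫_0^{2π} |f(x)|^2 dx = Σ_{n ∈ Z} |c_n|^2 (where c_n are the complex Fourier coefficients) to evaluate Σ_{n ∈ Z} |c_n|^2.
Σ |c_n|^2 = 37

Parseval equates the L^2 energy of f (normalised by 1/(2π)) with the ℓ^2 sum of its Fourier coefficients: (1/(2π)) ∫_0^{2π} |f|^2 = Σ |c_n|^2.
Compute the left side: (1/(2π)) [∫_0^π 5^2 dx + ∫_π^{2π} 7^2 dx] = (1/(2π)) · (25π + 49π) = (25 + 49)/2 = 37.
So Σ_{n ∈ Z} |c_n|^2 = 37.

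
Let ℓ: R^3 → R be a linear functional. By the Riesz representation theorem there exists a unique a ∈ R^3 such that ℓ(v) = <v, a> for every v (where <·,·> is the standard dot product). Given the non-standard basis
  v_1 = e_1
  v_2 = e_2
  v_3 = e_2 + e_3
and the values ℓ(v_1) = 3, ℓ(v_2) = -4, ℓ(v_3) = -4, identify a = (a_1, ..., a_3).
a = (3, -4, 0)

Write a = (a_1, ..., a_3) in the standard basis. For each basis vector v_i, ℓ(v_i) = <v_i, a> is a linear equation in the a_j's. Collect the n equations into a matrix system V a = ℓ, where row i of V is v_i (expressed in the standard basis). Since V is invertible (lower-triangular with 1s on the diagonal, up to permutation), solve by back-substitution:
  V =
[[1, 0, 0],
 [0, 1, 0],
 [0, 1, 1]]
  V a = (3, -4, -4)
Solving gives a = (3, -4, 0).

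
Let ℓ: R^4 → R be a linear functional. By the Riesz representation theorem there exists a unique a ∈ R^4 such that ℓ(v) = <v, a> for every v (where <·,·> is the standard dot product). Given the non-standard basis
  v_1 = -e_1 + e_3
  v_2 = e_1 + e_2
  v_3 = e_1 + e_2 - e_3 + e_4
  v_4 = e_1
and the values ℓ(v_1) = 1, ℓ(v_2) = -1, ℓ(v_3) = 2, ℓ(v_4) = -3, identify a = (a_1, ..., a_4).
a = (-3, 2, -2, 1)

Write a = (a_1, ..., a_4) in the standard basis. For each basis vector v_i, ℓ(v_i) = <v_i, a> is a linear equation in the a_j's. Collect the n equations into a matrix system V a = ℓ, where row i of V is v_i (expressed in the standard basis). Since V is invertible (lower-triangular with 1s on the diagonal, up to permutation), solve by back-substitution:
  V =
[[-1, 0, 1, 0],
 [1, 1, 0, 0],
 [1, 1, -1, 1],
 [1, 0, 0, 0]]
  V a = (1, -1, 2, -3)
Solving gives a = (-3, 2, -2, 1).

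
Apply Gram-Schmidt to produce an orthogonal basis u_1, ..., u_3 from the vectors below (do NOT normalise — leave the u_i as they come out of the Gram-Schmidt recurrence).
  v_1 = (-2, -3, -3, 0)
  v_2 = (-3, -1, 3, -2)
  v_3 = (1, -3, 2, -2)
Orthogonal basis:
  u_1 = (-2, -3, -3, 0)
  u_2 = (-3, -1, 3, -2)
  u_3 = (606/253, -1229/506, 421/506, -26/23)

Apply the Gram-Schmidt recurrence
  u_1 = v_1
  u_i = v_i − Σ_{j<i} ((v_i · u_j) / (u_j · u_j)) · u_j.

Step by step this gives:
  u_1 = (-2, -3, -3, 0)
  u_2 = (-3, -1, 3, -2)
  u_3 = (606/253, -1229/506, 421/506, -26/23)

Orthogonality check:
  u_2 · u_1 = 0 (should be 0)
  u_3 · u_1 = 0 (should be 0)
  u_3 · u_2 = 0 (should be 0)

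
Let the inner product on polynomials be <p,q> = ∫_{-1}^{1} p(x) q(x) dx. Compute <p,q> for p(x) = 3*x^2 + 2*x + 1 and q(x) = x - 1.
<p,q> = -8/3

Expand the product: p(x)·q(x) = 3*x^3 - x^2 - x - 1.
∫_{-1}^{1} of each monomial x^k gives [2/(k+1) if k even, 0 if k odd]. Integrating term-by-term (or equivalently evaluating the antiderivative F(x) = 3*x^4/4 - x^3/3 - x^2/2 - x at the endpoints):
  F(1) − F(−1) = -13/12 − (19/12) = -8/3.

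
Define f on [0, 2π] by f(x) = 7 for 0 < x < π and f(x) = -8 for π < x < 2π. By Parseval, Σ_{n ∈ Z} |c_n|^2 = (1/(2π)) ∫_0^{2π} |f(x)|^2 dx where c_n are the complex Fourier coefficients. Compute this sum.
Σ |c_n|^2 = 113/2

Parseval equates the L^2 energy of f (normalised by 1/(2π)) with the ℓ^2 sum of its Fourier coefficients: (1/(2π)) ∫_0^{2π} |f|^2 = Σ |c_n|^2.
Compute the left side: (1/(2π)) [∫_0^π 7^2 dx + ∫_π^{2π} (-8)^2 dx] = (1/(2π)) · (49π + 64π) = (49 + 64)/2 = 113/2.
So Σ_{n ∈ Z} |c_n|^2 = 113/2.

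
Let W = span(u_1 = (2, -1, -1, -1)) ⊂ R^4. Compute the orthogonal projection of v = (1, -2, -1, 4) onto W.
proj_W(v) = (2/7, -1/7, -1/7, -1/7)

Set up U = [u_1 | ... | u_1] ∈ R^(4×1). The projector onto W = col(U) is P = U (U^T U)^(-1) U^T.
Compute U^T U =
  [7],
and U^T v = (1).
Solve U^T U · c = U^T v for the coefficients: c = (1/7). The projection is proj_W(v) = U c.
Check: (v - proj_W(v)) · u_1 = 0  (should be 0).
Result: proj_W(v) = (2/7, -1/7, -1/7, -1/7).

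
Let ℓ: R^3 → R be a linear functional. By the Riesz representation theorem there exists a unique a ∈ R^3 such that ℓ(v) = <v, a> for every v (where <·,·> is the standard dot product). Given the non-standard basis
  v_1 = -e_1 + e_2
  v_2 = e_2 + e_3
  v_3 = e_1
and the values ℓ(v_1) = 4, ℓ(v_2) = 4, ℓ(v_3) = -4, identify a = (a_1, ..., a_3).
a = (-4, 0, 4)

Write a = (a_1, ..., a_3) in the standard basis. For each basis vector v_i, ℓ(v_i) = <v_i, a> is a linear equation in the a_j's. Collect the n equations into a matrix system V a = ℓ, where row i of V is v_i (expressed in the standard basis). Since V is invertible (lower-triangular with 1s on the diagonal, up to permutation), solve by back-substitution:
  V =
[[-1, 1, 0],
 [0, 1, 1],
 [1, 0, 0]]
  V a = (4, 4, -4)
Solving gives a = (-4, 0, 4).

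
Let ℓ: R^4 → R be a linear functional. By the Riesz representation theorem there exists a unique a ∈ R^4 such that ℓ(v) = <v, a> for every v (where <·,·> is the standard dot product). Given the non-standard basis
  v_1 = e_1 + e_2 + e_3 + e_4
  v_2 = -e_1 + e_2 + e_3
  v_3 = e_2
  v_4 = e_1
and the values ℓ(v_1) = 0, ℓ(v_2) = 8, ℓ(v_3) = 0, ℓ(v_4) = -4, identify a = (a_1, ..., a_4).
a = (-4, 0, 4, 0)

Write a = (a_1, ..., a_4) in the standard basis. For each basis vector v_i, ℓ(v_i) = <v_i, a> is a linear equation in the a_j's. Collect the n equations into a matrix system V a = ℓ, where row i of V is v_i (expressed in the standard basis). Since V is invertible (lower-triangular with 1s on the diagonal, up to permutation), solve by back-substitution:
  V =
[[1, 1, 1, 1],
 [-1, 1, 1, 0],
 [0, 1, 0, 0],
 [1, 0, 0, 0]]
  V a = (0, 8, 0, -4)
Solving gives a = (-4, 0, 4, 0).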